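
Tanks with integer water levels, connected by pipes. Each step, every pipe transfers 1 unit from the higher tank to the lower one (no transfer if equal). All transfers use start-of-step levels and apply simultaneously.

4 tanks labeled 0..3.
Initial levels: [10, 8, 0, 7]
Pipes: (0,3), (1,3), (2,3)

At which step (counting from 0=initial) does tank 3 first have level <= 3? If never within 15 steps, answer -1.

Answer: -1

Derivation:
Step 1: flows [0->3,1->3,3->2] -> levels [9 7 1 8]
Step 2: flows [0->3,3->1,3->2] -> levels [8 8 2 7]
Step 3: flows [0->3,1->3,3->2] -> levels [7 7 3 8]
Step 4: flows [3->0,3->1,3->2] -> levels [8 8 4 5]
Step 5: flows [0->3,1->3,3->2] -> levels [7 7 5 6]
Step 6: flows [0->3,1->3,3->2] -> levels [6 6 6 7]
Step 7: flows [3->0,3->1,3->2] -> levels [7 7 7 4]
Step 8: flows [0->3,1->3,2->3] -> levels [6 6 6 7]
  -> period-2 cycle (repeats step 6); tank 3 never drops to <=3
Tank 3 never reaches <=3 within 15 steps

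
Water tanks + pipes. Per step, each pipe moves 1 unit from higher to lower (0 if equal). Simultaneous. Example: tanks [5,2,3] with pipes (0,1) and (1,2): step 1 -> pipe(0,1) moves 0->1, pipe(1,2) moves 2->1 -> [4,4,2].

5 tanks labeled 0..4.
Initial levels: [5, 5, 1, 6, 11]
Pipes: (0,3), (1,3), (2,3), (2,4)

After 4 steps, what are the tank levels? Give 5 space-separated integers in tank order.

Step 1: flows [3->0,3->1,3->2,4->2] -> levels [6 6 3 3 10]
Step 2: flows [0->3,1->3,2=3,4->2] -> levels [5 5 4 5 9]
Step 3: flows [0=3,1=3,3->2,4->2] -> levels [5 5 6 4 8]
Step 4: flows [0->3,1->3,2->3,4->2] -> levels [4 4 6 7 7]

Answer: 4 4 6 7 7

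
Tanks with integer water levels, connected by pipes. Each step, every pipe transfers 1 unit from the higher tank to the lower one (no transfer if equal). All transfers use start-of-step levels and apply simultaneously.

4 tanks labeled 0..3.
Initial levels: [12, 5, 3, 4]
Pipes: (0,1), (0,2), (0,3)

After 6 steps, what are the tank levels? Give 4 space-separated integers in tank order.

Step 1: flows [0->1,0->2,0->3] -> levels [9 6 4 5]
Step 2: flows [0->1,0->2,0->3] -> levels [6 7 5 6]
Step 3: flows [1->0,0->2,0=3] -> levels [6 6 6 6]
Step 4: flows [0=1,0=2,0=3] -> levels [6 6 6 6]
  -> stable; steps 5..6 unchanged -> [6 6 6 6]

Answer: 6 6 6 6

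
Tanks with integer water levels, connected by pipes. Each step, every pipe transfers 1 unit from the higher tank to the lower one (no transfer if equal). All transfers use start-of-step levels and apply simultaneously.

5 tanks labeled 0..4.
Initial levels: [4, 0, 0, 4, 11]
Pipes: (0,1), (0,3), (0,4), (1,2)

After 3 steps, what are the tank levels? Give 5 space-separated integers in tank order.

Step 1: flows [0->1,0=3,4->0,1=2] -> levels [4 1 0 4 10]
Step 2: flows [0->1,0=3,4->0,1->2] -> levels [4 1 1 4 9]
Step 3: flows [0->1,0=3,4->0,1=2] -> levels [4 2 1 4 8]

Answer: 4 2 1 4 8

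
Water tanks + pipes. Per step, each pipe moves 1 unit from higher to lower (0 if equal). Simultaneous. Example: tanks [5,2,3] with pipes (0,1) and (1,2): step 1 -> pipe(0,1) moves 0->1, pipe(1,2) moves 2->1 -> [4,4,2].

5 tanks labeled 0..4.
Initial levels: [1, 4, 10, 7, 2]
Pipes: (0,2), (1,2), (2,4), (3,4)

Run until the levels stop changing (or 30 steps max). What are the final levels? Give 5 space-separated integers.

Answer: 5 5 3 5 6

Derivation:
Step 1: flows [2->0,2->1,2->4,3->4] -> levels [2 5 7 6 4]
Step 2: flows [2->0,2->1,2->4,3->4] -> levels [3 6 4 5 6]
Step 3: flows [2->0,1->2,4->2,4->3] -> levels [4 5 5 6 4]
Step 4: flows [2->0,1=2,2->4,3->4] -> levels [5 5 3 5 6]
Step 5: flows [0->2,1->2,4->2,4->3] -> levels [4 4 6 6 4]
Step 6: flows [2->0,2->1,2->4,3->4] -> levels [5 5 3 5 6]
  -> period-2 cycle: step 6 state = step 4 state; never stabilizes
  -> state at step 30: (30-4) mod 2 = 0, same as step 4 -> [5 5 3 5 6]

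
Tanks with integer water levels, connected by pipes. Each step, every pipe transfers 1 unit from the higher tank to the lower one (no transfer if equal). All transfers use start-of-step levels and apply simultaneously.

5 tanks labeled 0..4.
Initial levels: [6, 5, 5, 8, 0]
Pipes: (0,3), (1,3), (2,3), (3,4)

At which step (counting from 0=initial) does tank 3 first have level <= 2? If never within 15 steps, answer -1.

Answer: 5

Derivation:
Step 1: flows [3->0,3->1,3->2,3->4] -> levels [7 6 6 4 1]
Step 2: flows [0->3,1->3,2->3,3->4] -> levels [6 5 5 6 2]
Step 3: flows [0=3,3->1,3->2,3->4] -> levels [6 6 6 3 3]
Step 4: flows [0->3,1->3,2->3,3=4] -> levels [5 5 5 6 3]
Step 5: flows [3->0,3->1,3->2,3->4] -> levels [6 6 6 2 4]
Tank 3 first reaches <=2 at step 5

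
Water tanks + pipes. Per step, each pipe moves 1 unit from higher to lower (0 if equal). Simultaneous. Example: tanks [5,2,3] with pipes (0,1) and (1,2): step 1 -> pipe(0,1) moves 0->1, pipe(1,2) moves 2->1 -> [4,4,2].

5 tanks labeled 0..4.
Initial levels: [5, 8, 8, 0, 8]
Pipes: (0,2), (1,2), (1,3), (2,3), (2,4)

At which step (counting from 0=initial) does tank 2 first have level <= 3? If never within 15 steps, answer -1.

Step 1: flows [2->0,1=2,1->3,2->3,2=4] -> levels [6 7 6 2 8]
Step 2: flows [0=2,1->2,1->3,2->3,4->2] -> levels [6 5 7 4 7]
Step 3: flows [2->0,2->1,1->3,2->3,2=4] -> levels [7 5 4 6 7]
Step 4: flows [0->2,1->2,3->1,3->2,4->2] -> levels [6 5 8 4 6]
Step 5: flows [2->0,2->1,1->3,2->3,2->4] -> levels [7 5 4 6 7]
  -> period-2 cycle (repeats step 3); tank 2 never drops to <=3
Tank 2 never reaches <=3 within 15 steps

Answer: -1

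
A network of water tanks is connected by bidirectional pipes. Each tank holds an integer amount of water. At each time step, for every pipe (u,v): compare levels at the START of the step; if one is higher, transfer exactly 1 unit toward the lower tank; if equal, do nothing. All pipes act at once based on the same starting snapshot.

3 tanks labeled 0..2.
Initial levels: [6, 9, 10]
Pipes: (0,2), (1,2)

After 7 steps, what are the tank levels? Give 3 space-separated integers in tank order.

Answer: 8 8 9

Derivation:
Step 1: flows [2->0,2->1] -> levels [7 10 8]
Step 2: flows [2->0,1->2] -> levels [8 9 8]
Step 3: flows [0=2,1->2] -> levels [8 8 9]
Step 4: flows [2->0,2->1] -> levels [9 9 7]
Step 5: flows [0->2,1->2] -> levels [8 8 9]
  -> period-2 cycle: step 5 state = step 3 state
  -> state at step 7: (7-3) mod 2 = 0, same as step 3 -> [8 8 9]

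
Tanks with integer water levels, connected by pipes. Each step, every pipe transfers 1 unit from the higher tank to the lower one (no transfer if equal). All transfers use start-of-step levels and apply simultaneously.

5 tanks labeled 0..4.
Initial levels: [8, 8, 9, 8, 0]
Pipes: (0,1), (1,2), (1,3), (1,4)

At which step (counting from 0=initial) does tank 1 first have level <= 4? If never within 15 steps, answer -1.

Answer: -1

Derivation:
Step 1: flows [0=1,2->1,1=3,1->4] -> levels [8 8 8 8 1]
Step 2: flows [0=1,1=2,1=3,1->4] -> levels [8 7 8 8 2]
Step 3: flows [0->1,2->1,3->1,1->4] -> levels [7 9 7 7 3]
Step 4: flows [1->0,1->2,1->3,1->4] -> levels [8 5 8 8 4]
Step 5: flows [0->1,2->1,3->1,1->4] -> levels [7 7 7 7 5]
Step 6: flows [0=1,1=2,1=3,1->4] -> levels [7 6 7 7 6]
Step 7: flows [0->1,2->1,3->1,1=4] -> levels [6 9 6 6 6]
Step 8: flows [1->0,1->2,1->3,1->4] -> levels [7 5 7 7 7]
Step 9: flows [0->1,2->1,3->1,4->1] -> levels [6 9 6 6 6]
  -> period-2 cycle (repeats step 7); tank 1 never drops to <=4
Tank 1 never reaches <=4 within 15 steps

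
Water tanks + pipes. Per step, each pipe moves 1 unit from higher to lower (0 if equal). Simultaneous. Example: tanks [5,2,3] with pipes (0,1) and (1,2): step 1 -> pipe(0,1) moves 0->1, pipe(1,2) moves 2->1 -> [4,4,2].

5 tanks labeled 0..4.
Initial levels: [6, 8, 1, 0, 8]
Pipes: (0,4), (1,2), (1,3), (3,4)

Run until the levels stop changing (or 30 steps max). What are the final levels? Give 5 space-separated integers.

Step 1: flows [4->0,1->2,1->3,4->3] -> levels [7 6 2 2 6]
Step 2: flows [0->4,1->2,1->3,4->3] -> levels [6 4 3 4 6]
Step 3: flows [0=4,1->2,1=3,4->3] -> levels [6 3 4 5 5]
Step 4: flows [0->4,2->1,3->1,3=4] -> levels [5 5 3 4 6]
Step 5: flows [4->0,1->2,1->3,4->3] -> levels [6 3 4 6 4]
Step 6: flows [0->4,2->1,3->1,3->4] -> levels [5 5 3 4 6]
  -> period-2 cycle: step 6 state = step 4 state; never stabilizes
  -> state at step 30: (30-4) mod 2 = 0, same as step 4 -> [5 5 3 4 6]

Answer: 5 5 3 4 6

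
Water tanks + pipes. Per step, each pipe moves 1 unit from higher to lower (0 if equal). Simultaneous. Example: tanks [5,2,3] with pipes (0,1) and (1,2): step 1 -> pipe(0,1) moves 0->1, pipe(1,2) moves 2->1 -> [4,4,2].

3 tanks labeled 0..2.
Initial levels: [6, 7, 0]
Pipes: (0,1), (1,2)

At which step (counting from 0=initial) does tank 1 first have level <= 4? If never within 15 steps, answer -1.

Step 1: flows [1->0,1->2] -> levels [7 5 1]
Step 2: flows [0->1,1->2] -> levels [6 5 2]
Step 3: flows [0->1,1->2] -> levels [5 5 3]
Step 4: flows [0=1,1->2] -> levels [5 4 4]
Tank 1 first reaches <=4 at step 4

Answer: 4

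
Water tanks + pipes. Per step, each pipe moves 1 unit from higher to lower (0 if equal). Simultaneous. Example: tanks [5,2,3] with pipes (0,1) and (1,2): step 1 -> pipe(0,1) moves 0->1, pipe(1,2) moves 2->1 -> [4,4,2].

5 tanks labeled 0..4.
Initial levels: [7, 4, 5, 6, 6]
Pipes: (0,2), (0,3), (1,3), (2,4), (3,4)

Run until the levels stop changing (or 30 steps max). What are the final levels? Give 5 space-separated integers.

Step 1: flows [0->2,0->3,3->1,4->2,3=4] -> levels [5 5 7 6 5]
Step 2: flows [2->0,3->0,3->1,2->4,3->4] -> levels [7 6 5 3 7]
Step 3: flows [0->2,0->3,1->3,4->2,4->3] -> levels [5 5 7 6 5]
  -> period-2 cycle: step 3 state = step 1 state; never stabilizes
  -> state at step 30: (30-1) mod 2 = 1, same as step 2 -> [7 6 5 3 7]

Answer: 7 6 5 3 7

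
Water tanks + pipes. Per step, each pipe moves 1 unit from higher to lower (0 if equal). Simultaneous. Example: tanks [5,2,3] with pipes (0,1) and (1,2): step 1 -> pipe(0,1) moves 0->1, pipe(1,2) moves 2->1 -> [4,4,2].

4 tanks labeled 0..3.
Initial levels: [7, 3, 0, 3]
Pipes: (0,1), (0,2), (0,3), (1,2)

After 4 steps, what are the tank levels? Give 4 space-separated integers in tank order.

Step 1: flows [0->1,0->2,0->3,1->2] -> levels [4 3 2 4]
Step 2: flows [0->1,0->2,0=3,1->2] -> levels [2 3 4 4]
Step 3: flows [1->0,2->0,3->0,2->1] -> levels [5 3 2 3]
Step 4: flows [0->1,0->2,0->3,1->2] -> levels [2 3 4 4]

Answer: 2 3 4 4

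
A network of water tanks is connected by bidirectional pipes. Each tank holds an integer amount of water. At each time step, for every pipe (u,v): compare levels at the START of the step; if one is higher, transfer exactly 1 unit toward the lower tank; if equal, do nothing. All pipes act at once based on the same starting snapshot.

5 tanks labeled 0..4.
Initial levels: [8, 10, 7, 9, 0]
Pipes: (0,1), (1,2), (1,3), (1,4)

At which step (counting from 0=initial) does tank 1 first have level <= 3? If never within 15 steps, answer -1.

Step 1: flows [1->0,1->2,1->3,1->4] -> levels [9 6 8 10 1]
Step 2: flows [0->1,2->1,3->1,1->4] -> levels [8 8 7 9 2]
Step 3: flows [0=1,1->2,3->1,1->4] -> levels [8 7 8 8 3]
Step 4: flows [0->1,2->1,3->1,1->4] -> levels [7 9 7 7 4]
Step 5: flows [1->0,1->2,1->3,1->4] -> levels [8 5 8 8 5]
Step 6: flows [0->1,2->1,3->1,1=4] -> levels [7 8 7 7 5]
Step 7: flows [1->0,1->2,1->3,1->4] -> levels [8 4 8 8 6]
Step 8: flows [0->1,2->1,3->1,4->1] -> levels [7 8 7 7 5]
  -> period-2 cycle (repeats step 6); tank 1 never drops to <=3
Tank 1 never reaches <=3 within 15 steps

Answer: -1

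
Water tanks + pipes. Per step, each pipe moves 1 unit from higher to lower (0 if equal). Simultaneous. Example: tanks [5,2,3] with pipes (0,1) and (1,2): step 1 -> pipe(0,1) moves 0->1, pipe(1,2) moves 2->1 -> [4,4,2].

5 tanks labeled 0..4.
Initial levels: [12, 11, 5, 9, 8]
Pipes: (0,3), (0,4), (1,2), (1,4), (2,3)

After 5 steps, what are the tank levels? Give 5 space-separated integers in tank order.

Step 1: flows [0->3,0->4,1->2,1->4,3->2] -> levels [10 9 7 9 10]
Step 2: flows [0->3,0=4,1->2,4->1,3->2] -> levels [9 9 9 9 9]
Step 3: flows [0=3,0=4,1=2,1=4,2=3] -> levels [9 9 9 9 9]
  -> stable; steps 4..5 unchanged -> [9 9 9 9 9]

Answer: 9 9 9 9 9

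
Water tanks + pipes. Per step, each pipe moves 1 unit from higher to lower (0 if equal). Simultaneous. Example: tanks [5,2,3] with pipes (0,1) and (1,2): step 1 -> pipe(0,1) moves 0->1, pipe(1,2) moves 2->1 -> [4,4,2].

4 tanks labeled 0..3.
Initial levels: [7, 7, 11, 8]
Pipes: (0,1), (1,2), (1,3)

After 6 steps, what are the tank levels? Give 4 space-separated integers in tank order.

Step 1: flows [0=1,2->1,3->1] -> levels [7 9 10 7]
Step 2: flows [1->0,2->1,1->3] -> levels [8 8 9 8]
Step 3: flows [0=1,2->1,1=3] -> levels [8 9 8 8]
Step 4: flows [1->0,1->2,1->3] -> levels [9 6 9 9]
Step 5: flows [0->1,2->1,3->1] -> levels [8 9 8 8]
  -> period-2 cycle: step 5 state = step 3 state
  -> state at step 6: (6-3) mod 2 = 1, same as step 4 -> [9 6 9 9]

Answer: 9 6 9 9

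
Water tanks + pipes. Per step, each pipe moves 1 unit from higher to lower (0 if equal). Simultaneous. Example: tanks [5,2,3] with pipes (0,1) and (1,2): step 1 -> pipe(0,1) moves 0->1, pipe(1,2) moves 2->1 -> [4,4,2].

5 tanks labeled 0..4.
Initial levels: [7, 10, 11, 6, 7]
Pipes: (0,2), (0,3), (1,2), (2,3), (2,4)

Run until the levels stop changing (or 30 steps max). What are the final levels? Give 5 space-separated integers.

Answer: 7 9 11 7 7

Derivation:
Step 1: flows [2->0,0->3,2->1,2->3,2->4] -> levels [7 11 7 8 8]
Step 2: flows [0=2,3->0,1->2,3->2,4->2] -> levels [8 10 10 6 7]
Step 3: flows [2->0,0->3,1=2,2->3,2->4] -> levels [8 10 7 8 8]
Step 4: flows [0->2,0=3,1->2,3->2,4->2] -> levels [7 9 11 7 7]
Step 5: flows [2->0,0=3,2->1,2->3,2->4] -> levels [8 10 7 8 8]
  -> period-2 cycle: step 5 state = step 3 state; never stabilizes
  -> state at step 30: (30-3) mod 2 = 1, same as step 4 -> [7 9 11 7 7]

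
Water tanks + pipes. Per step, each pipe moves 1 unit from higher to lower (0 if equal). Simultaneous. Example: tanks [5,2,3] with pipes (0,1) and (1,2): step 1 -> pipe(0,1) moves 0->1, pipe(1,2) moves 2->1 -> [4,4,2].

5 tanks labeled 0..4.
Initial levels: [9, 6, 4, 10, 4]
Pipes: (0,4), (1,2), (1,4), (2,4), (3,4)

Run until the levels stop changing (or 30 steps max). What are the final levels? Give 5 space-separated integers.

Answer: 6 6 6 6 9

Derivation:
Step 1: flows [0->4,1->2,1->4,2=4,3->4] -> levels [8 4 5 9 7]
Step 2: flows [0->4,2->1,4->1,4->2,3->4] -> levels [7 6 5 8 7]
Step 3: flows [0=4,1->2,4->1,4->2,3->4] -> levels [7 6 7 7 6]
Step 4: flows [0->4,2->1,1=4,2->4,3->4] -> levels [6 7 5 6 9]
Step 5: flows [4->0,1->2,4->1,4->2,4->3] -> levels [7 7 7 7 5]
Step 6: flows [0->4,1=2,1->4,2->4,3->4] -> levels [6 6 6 6 9]
Step 7: flows [4->0,1=2,4->1,4->2,4->3] -> levels [7 7 7 7 5]
  -> period-2 cycle: step 7 state = step 5 state; never stabilizes
  -> state at step 30: (30-5) mod 2 = 1, same as step 6 -> [6 6 6 6 9]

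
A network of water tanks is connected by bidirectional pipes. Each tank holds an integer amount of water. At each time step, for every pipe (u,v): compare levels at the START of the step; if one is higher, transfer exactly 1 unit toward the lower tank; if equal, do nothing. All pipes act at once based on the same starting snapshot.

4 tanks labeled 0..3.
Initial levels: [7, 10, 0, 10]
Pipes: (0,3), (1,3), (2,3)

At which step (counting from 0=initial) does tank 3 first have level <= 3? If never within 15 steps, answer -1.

Step 1: flows [3->0,1=3,3->2] -> levels [8 10 1 8]
Step 2: flows [0=3,1->3,3->2] -> levels [8 9 2 8]
Step 3: flows [0=3,1->3,3->2] -> levels [8 8 3 8]
Step 4: flows [0=3,1=3,3->2] -> levels [8 8 4 7]
Step 5: flows [0->3,1->3,3->2] -> levels [7 7 5 8]
Step 6: flows [3->0,3->1,3->2] -> levels [8 8 6 5]
Step 7: flows [0->3,1->3,2->3] -> levels [7 7 5 8]
  -> period-2 cycle (repeats step 5); tank 3 never drops to <=3
Tank 3 never reaches <=3 within 15 steps

Answer: -1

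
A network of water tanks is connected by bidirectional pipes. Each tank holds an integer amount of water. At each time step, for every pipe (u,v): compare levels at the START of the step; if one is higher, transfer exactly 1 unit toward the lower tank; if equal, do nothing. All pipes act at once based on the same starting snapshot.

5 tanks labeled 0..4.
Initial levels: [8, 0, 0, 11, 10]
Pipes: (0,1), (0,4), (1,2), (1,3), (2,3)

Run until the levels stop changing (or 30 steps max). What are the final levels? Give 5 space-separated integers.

Step 1: flows [0->1,4->0,1=2,3->1,3->2] -> levels [8 2 1 9 9]
Step 2: flows [0->1,4->0,1->2,3->1,3->2] -> levels [8 3 3 7 8]
Step 3: flows [0->1,0=4,1=2,3->1,3->2] -> levels [7 5 4 5 8]
Step 4: flows [0->1,4->0,1->2,1=3,3->2] -> levels [7 5 6 4 7]
Step 5: flows [0->1,0=4,2->1,1->3,2->3] -> levels [6 6 4 6 7]
Step 6: flows [0=1,4->0,1->2,1=3,3->2] -> levels [7 5 6 5 6]
Step 7: flows [0->1,0->4,2->1,1=3,2->3] -> levels [5 7 4 6 7]
Step 8: flows [1->0,4->0,1->2,1->3,3->2] -> levels [7 4 6 6 6]
Step 9: flows [0->1,0->4,2->1,3->1,2=3] -> levels [5 7 5 5 7]
Step 10: flows [1->0,4->0,1->2,1->3,2=3] -> levels [7 4 6 6 6]
  -> period-2 cycle: step 10 state = step 8 state; never stabilizes
  -> state at step 30: (30-8) mod 2 = 0, same as step 8 -> [7 4 6 6 6]

Answer: 7 4 6 6 6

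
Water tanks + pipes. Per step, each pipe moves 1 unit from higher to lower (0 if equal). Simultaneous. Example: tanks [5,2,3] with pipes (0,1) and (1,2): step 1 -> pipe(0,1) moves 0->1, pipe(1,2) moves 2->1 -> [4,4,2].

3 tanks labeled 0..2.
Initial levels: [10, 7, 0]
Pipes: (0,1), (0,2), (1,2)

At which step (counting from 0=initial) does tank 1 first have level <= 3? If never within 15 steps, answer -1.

Answer: -1

Derivation:
Step 1: flows [0->1,0->2,1->2] -> levels [8 7 2]
Step 2: flows [0->1,0->2,1->2] -> levels [6 7 4]
Step 3: flows [1->0,0->2,1->2] -> levels [6 5 6]
Step 4: flows [0->1,0=2,2->1] -> levels [5 7 5]
Step 5: flows [1->0,0=2,1->2] -> levels [6 5 6]
  -> period-2 cycle (repeats step 3); tank 1 never drops to <=3
Tank 1 never reaches <=3 within 15 steps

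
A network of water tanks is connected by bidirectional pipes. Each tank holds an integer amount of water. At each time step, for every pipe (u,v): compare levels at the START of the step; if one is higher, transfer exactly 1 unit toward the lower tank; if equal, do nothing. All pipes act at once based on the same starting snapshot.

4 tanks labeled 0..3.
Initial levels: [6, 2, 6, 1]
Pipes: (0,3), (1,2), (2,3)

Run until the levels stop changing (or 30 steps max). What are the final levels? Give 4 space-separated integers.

Answer: 4 4 2 5

Derivation:
Step 1: flows [0->3,2->1,2->3] -> levels [5 3 4 3]
Step 2: flows [0->3,2->1,2->3] -> levels [4 4 2 5]
Step 3: flows [3->0,1->2,3->2] -> levels [5 3 4 3]
  -> period-2 cycle: step 3 state = step 1 state; never stabilizes
  -> state at step 30: (30-1) mod 2 = 1, same as step 2 -> [4 4 2 5]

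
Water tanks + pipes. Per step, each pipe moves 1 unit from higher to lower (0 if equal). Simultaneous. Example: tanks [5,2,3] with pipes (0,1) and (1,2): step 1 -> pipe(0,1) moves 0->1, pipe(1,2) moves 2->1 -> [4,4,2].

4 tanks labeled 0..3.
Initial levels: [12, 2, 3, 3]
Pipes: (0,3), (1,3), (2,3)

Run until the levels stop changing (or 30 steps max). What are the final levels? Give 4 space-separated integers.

Step 1: flows [0->3,3->1,2=3] -> levels [11 3 3 3]
Step 2: flows [0->3,1=3,2=3] -> levels [10 3 3 4]
Step 3: flows [0->3,3->1,3->2] -> levels [9 4 4 3]
Step 4: flows [0->3,1->3,2->3] -> levels [8 3 3 6]
Step 5: flows [0->3,3->1,3->2] -> levels [7 4 4 5]
Step 6: flows [0->3,3->1,3->2] -> levels [6 5 5 4]
Step 7: flows [0->3,1->3,2->3] -> levels [5 4 4 7]
Step 8: flows [3->0,3->1,3->2] -> levels [6 5 5 4]
  -> period-2 cycle: step 8 state = step 6 state; never stabilizes
  -> state at step 30: (30-6) mod 2 = 0, same as step 6 -> [6 5 5 4]

Answer: 6 5 5 4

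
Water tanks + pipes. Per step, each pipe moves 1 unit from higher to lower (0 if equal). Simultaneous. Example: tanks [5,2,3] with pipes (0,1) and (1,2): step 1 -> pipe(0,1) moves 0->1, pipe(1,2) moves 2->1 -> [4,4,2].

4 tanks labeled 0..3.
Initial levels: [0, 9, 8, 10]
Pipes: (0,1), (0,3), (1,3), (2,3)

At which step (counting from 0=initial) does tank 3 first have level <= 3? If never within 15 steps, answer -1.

Answer: -1

Derivation:
Step 1: flows [1->0,3->0,3->1,3->2] -> levels [2 9 9 7]
Step 2: flows [1->0,3->0,1->3,2->3] -> levels [4 7 8 8]
Step 3: flows [1->0,3->0,3->1,2=3] -> levels [6 7 8 6]
Step 4: flows [1->0,0=3,1->3,2->3] -> levels [7 5 7 8]
Step 5: flows [0->1,3->0,3->1,3->2] -> levels [7 7 8 5]
Step 6: flows [0=1,0->3,1->3,2->3] -> levels [6 6 7 8]
Step 7: flows [0=1,3->0,3->1,3->2] -> levels [7 7 8 5]
  -> period-2 cycle (repeats step 5); tank 3 never drops to <=3
Tank 3 never reaches <=3 within 15 steps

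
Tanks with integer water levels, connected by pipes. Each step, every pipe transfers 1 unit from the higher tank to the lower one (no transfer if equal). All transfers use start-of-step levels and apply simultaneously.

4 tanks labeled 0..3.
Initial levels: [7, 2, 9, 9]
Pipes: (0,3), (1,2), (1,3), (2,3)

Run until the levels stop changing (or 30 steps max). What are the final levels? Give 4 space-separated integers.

Step 1: flows [3->0,2->1,3->1,2=3] -> levels [8 4 8 7]
Step 2: flows [0->3,2->1,3->1,2->3] -> levels [7 6 6 8]
Step 3: flows [3->0,1=2,3->1,3->2] -> levels [8 7 7 5]
Step 4: flows [0->3,1=2,1->3,2->3] -> levels [7 6 6 8]
  -> period-2 cycle: step 4 state = step 2 state; never stabilizes
  -> state at step 30: (30-2) mod 2 = 0, same as step 2 -> [7 6 6 8]

Answer: 7 6 6 8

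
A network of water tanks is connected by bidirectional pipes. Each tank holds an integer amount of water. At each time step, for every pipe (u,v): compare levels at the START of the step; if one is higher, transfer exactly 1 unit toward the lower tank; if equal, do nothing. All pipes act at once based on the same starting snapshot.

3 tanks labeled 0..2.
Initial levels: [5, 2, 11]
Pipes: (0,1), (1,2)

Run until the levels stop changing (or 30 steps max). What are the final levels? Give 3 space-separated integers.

Answer: 6 6 6

Derivation:
Step 1: flows [0->1,2->1] -> levels [4 4 10]
Step 2: flows [0=1,2->1] -> levels [4 5 9]
Step 3: flows [1->0,2->1] -> levels [5 5 8]
Step 4: flows [0=1,2->1] -> levels [5 6 7]
Step 5: flows [1->0,2->1] -> levels [6 6 6]
Step 6: flows [0=1,1=2] -> levels [6 6 6]
  -> stable (no change)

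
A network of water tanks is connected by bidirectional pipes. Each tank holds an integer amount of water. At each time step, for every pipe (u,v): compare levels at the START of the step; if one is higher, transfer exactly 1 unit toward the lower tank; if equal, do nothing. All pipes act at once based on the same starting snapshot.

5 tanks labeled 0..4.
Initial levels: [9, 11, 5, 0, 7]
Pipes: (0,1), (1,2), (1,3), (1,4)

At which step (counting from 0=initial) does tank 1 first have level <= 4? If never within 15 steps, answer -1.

Answer: 7

Derivation:
Step 1: flows [1->0,1->2,1->3,1->4] -> levels [10 7 6 1 8]
Step 2: flows [0->1,1->2,1->3,4->1] -> levels [9 7 7 2 7]
Step 3: flows [0->1,1=2,1->3,1=4] -> levels [8 7 7 3 7]
Step 4: flows [0->1,1=2,1->3,1=4] -> levels [7 7 7 4 7]
Step 5: flows [0=1,1=2,1->3,1=4] -> levels [7 6 7 5 7]
Step 6: flows [0->1,2->1,1->3,4->1] -> levels [6 8 6 6 6]
Step 7: flows [1->0,1->2,1->3,1->4] -> levels [7 4 7 7 7]
Tank 1 first reaches <=4 at step 7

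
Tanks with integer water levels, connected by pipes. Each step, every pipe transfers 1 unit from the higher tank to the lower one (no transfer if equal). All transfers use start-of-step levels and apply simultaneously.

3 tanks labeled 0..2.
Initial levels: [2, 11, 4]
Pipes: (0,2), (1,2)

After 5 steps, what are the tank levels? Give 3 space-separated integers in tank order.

Step 1: flows [2->0,1->2] -> levels [3 10 4]
Step 2: flows [2->0,1->2] -> levels [4 9 4]
Step 3: flows [0=2,1->2] -> levels [4 8 5]
Step 4: flows [2->0,1->2] -> levels [5 7 5]
Step 5: flows [0=2,1->2] -> levels [5 6 6]

Answer: 5 6 6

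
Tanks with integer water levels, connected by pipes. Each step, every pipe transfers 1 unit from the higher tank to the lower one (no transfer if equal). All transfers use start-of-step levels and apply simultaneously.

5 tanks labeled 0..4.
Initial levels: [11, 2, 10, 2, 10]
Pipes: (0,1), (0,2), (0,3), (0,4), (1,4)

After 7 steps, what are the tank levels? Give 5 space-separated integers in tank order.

Answer: 7 8 7 7 6

Derivation:
Step 1: flows [0->1,0->2,0->3,0->4,4->1] -> levels [7 4 11 3 10]
Step 2: flows [0->1,2->0,0->3,4->0,4->1] -> levels [7 6 10 4 8]
Step 3: flows [0->1,2->0,0->3,4->0,4->1] -> levels [7 8 9 5 6]
Step 4: flows [1->0,2->0,0->3,0->4,1->4] -> levels [7 6 8 6 8]
Step 5: flows [0->1,2->0,0->3,4->0,4->1] -> levels [7 8 7 7 6]
Step 6: flows [1->0,0=2,0=3,0->4,1->4] -> levels [7 6 7 7 8]
Step 7: flows [0->1,0=2,0=3,4->0,4->1] -> levels [7 8 7 7 6]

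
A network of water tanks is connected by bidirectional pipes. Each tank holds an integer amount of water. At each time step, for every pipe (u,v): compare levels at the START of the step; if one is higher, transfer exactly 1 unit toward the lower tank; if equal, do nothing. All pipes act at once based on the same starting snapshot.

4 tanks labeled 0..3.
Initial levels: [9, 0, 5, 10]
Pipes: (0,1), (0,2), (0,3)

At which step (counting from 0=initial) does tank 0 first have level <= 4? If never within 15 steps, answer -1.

Step 1: flows [0->1,0->2,3->0] -> levels [8 1 6 9]
Step 2: flows [0->1,0->2,3->0] -> levels [7 2 7 8]
Step 3: flows [0->1,0=2,3->0] -> levels [7 3 7 7]
Step 4: flows [0->1,0=2,0=3] -> levels [6 4 7 7]
Step 5: flows [0->1,2->0,3->0] -> levels [7 5 6 6]
Step 6: flows [0->1,0->2,0->3] -> levels [4 6 7 7]
Tank 0 first reaches <=4 at step 6

Answer: 6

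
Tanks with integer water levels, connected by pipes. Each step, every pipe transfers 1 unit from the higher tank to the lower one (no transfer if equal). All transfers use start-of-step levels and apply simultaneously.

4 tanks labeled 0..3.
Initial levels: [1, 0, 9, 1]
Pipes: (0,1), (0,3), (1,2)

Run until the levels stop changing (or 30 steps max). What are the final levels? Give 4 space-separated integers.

Step 1: flows [0->1,0=3,2->1] -> levels [0 2 8 1]
Step 2: flows [1->0,3->0,2->1] -> levels [2 2 7 0]
Step 3: flows [0=1,0->3,2->1] -> levels [1 3 6 1]
Step 4: flows [1->0,0=3,2->1] -> levels [2 3 5 1]
Step 5: flows [1->0,0->3,2->1] -> levels [2 3 4 2]
Step 6: flows [1->0,0=3,2->1] -> levels [3 3 3 2]
Step 7: flows [0=1,0->3,1=2] -> levels [2 3 3 3]
Step 8: flows [1->0,3->0,1=2] -> levels [4 2 3 2]
Step 9: flows [0->1,0->3,2->1] -> levels [2 4 2 3]
Step 10: flows [1->0,3->0,1->2] -> levels [4 2 3 2]
  -> period-2 cycle: step 10 state = step 8 state; never stabilizes
  -> state at step 30: (30-8) mod 2 = 0, same as step 8 -> [4 2 3 2]

Answer: 4 2 3 2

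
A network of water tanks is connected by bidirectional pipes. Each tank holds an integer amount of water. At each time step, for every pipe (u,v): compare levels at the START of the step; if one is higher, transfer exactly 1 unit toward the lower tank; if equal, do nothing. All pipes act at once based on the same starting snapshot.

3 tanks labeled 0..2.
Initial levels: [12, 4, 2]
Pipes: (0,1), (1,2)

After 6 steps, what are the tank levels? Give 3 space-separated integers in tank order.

Answer: 6 6 6

Derivation:
Step 1: flows [0->1,1->2] -> levels [11 4 3]
Step 2: flows [0->1,1->2] -> levels [10 4 4]
Step 3: flows [0->1,1=2] -> levels [9 5 4]
Step 4: flows [0->1,1->2] -> levels [8 5 5]
Step 5: flows [0->1,1=2] -> levels [7 6 5]
Step 6: flows [0->1,1->2] -> levels [6 6 6]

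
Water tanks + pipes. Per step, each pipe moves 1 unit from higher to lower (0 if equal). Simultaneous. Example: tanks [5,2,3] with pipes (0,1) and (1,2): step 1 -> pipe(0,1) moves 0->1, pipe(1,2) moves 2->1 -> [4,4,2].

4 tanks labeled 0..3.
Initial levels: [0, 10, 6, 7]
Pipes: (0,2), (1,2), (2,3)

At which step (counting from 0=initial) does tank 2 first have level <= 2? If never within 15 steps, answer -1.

Step 1: flows [2->0,1->2,3->2] -> levels [1 9 7 6]
Step 2: flows [2->0,1->2,2->3] -> levels [2 8 6 7]
Step 3: flows [2->0,1->2,3->2] -> levels [3 7 7 6]
Step 4: flows [2->0,1=2,2->3] -> levels [4 7 5 7]
Step 5: flows [2->0,1->2,3->2] -> levels [5 6 6 6]
Step 6: flows [2->0,1=2,2=3] -> levels [6 6 5 6]
Step 7: flows [0->2,1->2,3->2] -> levels [5 5 8 5]
Step 8: flows [2->0,2->1,2->3] -> levels [6 6 5 6]
  -> period-2 cycle (repeats step 6); tank 2 never drops to <=2
Tank 2 never reaches <=2 within 15 steps

Answer: -1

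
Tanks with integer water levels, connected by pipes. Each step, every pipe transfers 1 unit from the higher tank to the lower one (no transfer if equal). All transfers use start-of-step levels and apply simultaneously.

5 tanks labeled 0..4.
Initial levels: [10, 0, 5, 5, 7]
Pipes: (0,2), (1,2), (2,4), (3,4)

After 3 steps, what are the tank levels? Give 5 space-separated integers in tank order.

Answer: 7 3 6 6 5

Derivation:
Step 1: flows [0->2,2->1,4->2,4->3] -> levels [9 1 6 6 5]
Step 2: flows [0->2,2->1,2->4,3->4] -> levels [8 2 5 5 7]
Step 3: flows [0->2,2->1,4->2,4->3] -> levels [7 3 6 6 5]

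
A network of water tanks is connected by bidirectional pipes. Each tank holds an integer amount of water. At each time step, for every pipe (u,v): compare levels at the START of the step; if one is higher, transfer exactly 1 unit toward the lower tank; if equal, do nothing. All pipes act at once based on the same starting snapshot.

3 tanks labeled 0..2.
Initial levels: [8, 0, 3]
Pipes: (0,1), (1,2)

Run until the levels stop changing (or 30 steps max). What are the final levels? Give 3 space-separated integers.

Step 1: flows [0->1,2->1] -> levels [7 2 2]
Step 2: flows [0->1,1=2] -> levels [6 3 2]
Step 3: flows [0->1,1->2] -> levels [5 3 3]
Step 4: flows [0->1,1=2] -> levels [4 4 3]
Step 5: flows [0=1,1->2] -> levels [4 3 4]
Step 6: flows [0->1,2->1] -> levels [3 5 3]
Step 7: flows [1->0,1->2] -> levels [4 3 4]
  -> period-2 cycle: step 7 state = step 5 state; never stabilizes
  -> state at step 30: (30-5) mod 2 = 1, same as step 6 -> [3 5 3]

Answer: 3 5 3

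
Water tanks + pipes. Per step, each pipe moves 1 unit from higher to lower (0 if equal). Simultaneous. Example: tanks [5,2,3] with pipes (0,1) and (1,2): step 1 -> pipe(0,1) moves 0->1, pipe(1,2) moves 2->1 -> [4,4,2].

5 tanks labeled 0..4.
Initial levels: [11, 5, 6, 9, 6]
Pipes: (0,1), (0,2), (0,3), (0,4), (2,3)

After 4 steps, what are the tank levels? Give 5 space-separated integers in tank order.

Answer: 9 7 7 7 7

Derivation:
Step 1: flows [0->1,0->2,0->3,0->4,3->2] -> levels [7 6 8 9 7]
Step 2: flows [0->1,2->0,3->0,0=4,3->2] -> levels [8 7 8 7 7]
Step 3: flows [0->1,0=2,0->3,0->4,2->3] -> levels [5 8 7 9 8]
Step 4: flows [1->0,2->0,3->0,4->0,3->2] -> levels [9 7 7 7 7]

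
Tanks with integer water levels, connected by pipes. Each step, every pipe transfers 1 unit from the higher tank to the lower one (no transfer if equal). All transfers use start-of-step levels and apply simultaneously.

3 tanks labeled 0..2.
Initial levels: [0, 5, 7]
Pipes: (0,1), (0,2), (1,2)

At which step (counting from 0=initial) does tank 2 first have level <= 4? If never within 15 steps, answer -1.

Step 1: flows [1->0,2->0,2->1] -> levels [2 5 5]
Step 2: flows [1->0,2->0,1=2] -> levels [4 4 4]
Tank 2 first reaches <=4 at step 2

Answer: 2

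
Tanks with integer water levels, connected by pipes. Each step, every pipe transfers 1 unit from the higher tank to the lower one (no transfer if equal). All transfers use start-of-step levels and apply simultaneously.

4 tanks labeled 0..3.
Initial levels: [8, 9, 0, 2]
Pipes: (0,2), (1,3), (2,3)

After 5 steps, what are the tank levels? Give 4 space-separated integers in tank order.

Answer: 5 5 4 5

Derivation:
Step 1: flows [0->2,1->3,3->2] -> levels [7 8 2 2]
Step 2: flows [0->2,1->3,2=3] -> levels [6 7 3 3]
Step 3: flows [0->2,1->3,2=3] -> levels [5 6 4 4]
Step 4: flows [0->2,1->3,2=3] -> levels [4 5 5 5]
Step 5: flows [2->0,1=3,2=3] -> levels [5 5 4 5]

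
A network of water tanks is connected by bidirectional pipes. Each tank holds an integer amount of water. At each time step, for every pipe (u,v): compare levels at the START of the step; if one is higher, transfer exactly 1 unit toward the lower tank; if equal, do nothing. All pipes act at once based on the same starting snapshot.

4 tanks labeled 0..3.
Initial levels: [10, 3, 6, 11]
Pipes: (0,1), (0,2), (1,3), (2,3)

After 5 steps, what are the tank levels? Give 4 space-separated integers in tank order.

Answer: 8 7 7 8

Derivation:
Step 1: flows [0->1,0->2,3->1,3->2] -> levels [8 5 8 9]
Step 2: flows [0->1,0=2,3->1,3->2] -> levels [7 7 9 7]
Step 3: flows [0=1,2->0,1=3,2->3] -> levels [8 7 7 8]
Step 4: flows [0->1,0->2,3->1,3->2] -> levels [6 9 9 6]
Step 5: flows [1->0,2->0,1->3,2->3] -> levels [8 7 7 8]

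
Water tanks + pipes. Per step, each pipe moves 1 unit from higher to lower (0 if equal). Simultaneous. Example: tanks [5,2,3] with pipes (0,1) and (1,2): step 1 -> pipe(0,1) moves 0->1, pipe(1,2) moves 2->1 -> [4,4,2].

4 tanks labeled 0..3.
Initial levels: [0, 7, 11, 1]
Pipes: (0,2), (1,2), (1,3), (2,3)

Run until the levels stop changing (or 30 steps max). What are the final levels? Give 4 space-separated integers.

Answer: 4 5 6 4

Derivation:
Step 1: flows [2->0,2->1,1->3,2->3] -> levels [1 7 8 3]
Step 2: flows [2->0,2->1,1->3,2->3] -> levels [2 7 5 5]
Step 3: flows [2->0,1->2,1->3,2=3] -> levels [3 5 5 6]
Step 4: flows [2->0,1=2,3->1,3->2] -> levels [4 6 5 4]
Step 5: flows [2->0,1->2,1->3,2->3] -> levels [5 4 4 6]
Step 6: flows [0->2,1=2,3->1,3->2] -> levels [4 5 6 4]
Step 7: flows [2->0,2->1,1->3,2->3] -> levels [5 5 3 6]
Step 8: flows [0->2,1->2,3->1,3->2] -> levels [4 5 6 4]
  -> period-2 cycle: step 8 state = step 6 state; never stabilizes
  -> state at step 30: (30-6) mod 2 = 0, same as step 6 -> [4 5 6 4]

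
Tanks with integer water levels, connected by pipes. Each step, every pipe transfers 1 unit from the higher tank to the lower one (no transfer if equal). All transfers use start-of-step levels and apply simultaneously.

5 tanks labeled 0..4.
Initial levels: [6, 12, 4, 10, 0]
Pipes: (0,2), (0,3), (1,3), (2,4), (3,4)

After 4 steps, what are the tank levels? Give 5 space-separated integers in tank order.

Step 1: flows [0->2,3->0,1->3,2->4,3->4] -> levels [6 11 4 9 2]
Step 2: flows [0->2,3->0,1->3,2->4,3->4] -> levels [6 10 4 8 4]
Step 3: flows [0->2,3->0,1->3,2=4,3->4] -> levels [6 9 5 7 5]
Step 4: flows [0->2,3->0,1->3,2=4,3->4] -> levels [6 8 6 6 6]

Answer: 6 8 6 6 6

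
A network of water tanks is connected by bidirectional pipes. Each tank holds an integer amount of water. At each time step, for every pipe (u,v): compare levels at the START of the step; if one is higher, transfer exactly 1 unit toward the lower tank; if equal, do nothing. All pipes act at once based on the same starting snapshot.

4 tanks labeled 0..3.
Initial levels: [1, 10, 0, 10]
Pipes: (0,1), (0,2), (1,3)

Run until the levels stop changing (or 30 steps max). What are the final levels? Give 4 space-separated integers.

Step 1: flows [1->0,0->2,1=3] -> levels [1 9 1 10]
Step 2: flows [1->0,0=2,3->1] -> levels [2 9 1 9]
Step 3: flows [1->0,0->2,1=3] -> levels [2 8 2 9]
Step 4: flows [1->0,0=2,3->1] -> levels [3 8 2 8]
Step 5: flows [1->0,0->2,1=3] -> levels [3 7 3 8]
Step 6: flows [1->0,0=2,3->1] -> levels [4 7 3 7]
Step 7: flows [1->0,0->2,1=3] -> levels [4 6 4 7]
Step 8: flows [1->0,0=2,3->1] -> levels [5 6 4 6]
Step 9: flows [1->0,0->2,1=3] -> levels [5 5 5 6]
Step 10: flows [0=1,0=2,3->1] -> levels [5 6 5 5]
Step 11: flows [1->0,0=2,1->3] -> levels [6 4 5 6]
Step 12: flows [0->1,0->2,3->1] -> levels [4 6 6 5]
Step 13: flows [1->0,2->0,1->3] -> levels [6 4 5 6]
  -> period-2 cycle: step 13 state = step 11 state; never stabilizes
  -> state at step 30: (30-11) mod 2 = 1, same as step 12 -> [4 6 6 5]

Answer: 4 6 6 5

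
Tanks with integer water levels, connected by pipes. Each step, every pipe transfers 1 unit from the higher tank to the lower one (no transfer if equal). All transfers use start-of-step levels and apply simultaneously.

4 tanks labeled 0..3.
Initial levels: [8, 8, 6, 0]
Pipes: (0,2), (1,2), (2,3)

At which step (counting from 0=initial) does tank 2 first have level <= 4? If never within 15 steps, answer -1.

Answer: 4

Derivation:
Step 1: flows [0->2,1->2,2->3] -> levels [7 7 7 1]
Step 2: flows [0=2,1=2,2->3] -> levels [7 7 6 2]
Step 3: flows [0->2,1->2,2->3] -> levels [6 6 7 3]
Step 4: flows [2->0,2->1,2->3] -> levels [7 7 4 4]
Tank 2 first reaches <=4 at step 4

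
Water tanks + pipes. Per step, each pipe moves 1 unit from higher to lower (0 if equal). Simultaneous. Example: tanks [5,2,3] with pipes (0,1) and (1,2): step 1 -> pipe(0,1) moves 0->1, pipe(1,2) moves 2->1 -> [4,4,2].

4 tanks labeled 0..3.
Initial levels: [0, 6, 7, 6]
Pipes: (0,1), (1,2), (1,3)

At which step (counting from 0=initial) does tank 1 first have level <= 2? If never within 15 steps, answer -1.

Answer: -1

Derivation:
Step 1: flows [1->0,2->1,1=3] -> levels [1 6 6 6]
Step 2: flows [1->0,1=2,1=3] -> levels [2 5 6 6]
Step 3: flows [1->0,2->1,3->1] -> levels [3 6 5 5]
Step 4: flows [1->0,1->2,1->3] -> levels [4 3 6 6]
Step 5: flows [0->1,2->1,3->1] -> levels [3 6 5 5]
  -> period-2 cycle (repeats step 3); tank 1 never drops to <=2
Tank 1 never reaches <=2 within 15 steps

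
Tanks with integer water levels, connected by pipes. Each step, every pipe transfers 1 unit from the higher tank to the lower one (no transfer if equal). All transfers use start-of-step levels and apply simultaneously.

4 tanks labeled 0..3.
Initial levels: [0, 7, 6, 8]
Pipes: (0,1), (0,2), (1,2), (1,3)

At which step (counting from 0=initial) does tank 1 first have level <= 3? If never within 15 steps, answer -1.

Answer: -1

Derivation:
Step 1: flows [1->0,2->0,1->2,3->1] -> levels [2 6 6 7]
Step 2: flows [1->0,2->0,1=2,3->1] -> levels [4 6 5 6]
Step 3: flows [1->0,2->0,1->2,1=3] -> levels [6 4 5 6]
Step 4: flows [0->1,0->2,2->1,3->1] -> levels [4 7 5 5]
Step 5: flows [1->0,2->0,1->2,1->3] -> levels [6 4 5 6]
  -> period-2 cycle (repeats step 3); tank 1 never drops to <=3
Tank 1 never reaches <=3 within 15 steps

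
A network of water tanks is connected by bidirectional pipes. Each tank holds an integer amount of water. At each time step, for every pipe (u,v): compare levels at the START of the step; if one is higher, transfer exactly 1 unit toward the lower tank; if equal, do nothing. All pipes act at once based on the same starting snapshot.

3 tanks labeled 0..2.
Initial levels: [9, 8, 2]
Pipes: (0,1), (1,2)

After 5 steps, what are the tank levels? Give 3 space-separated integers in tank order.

Answer: 6 7 6

Derivation:
Step 1: flows [0->1,1->2] -> levels [8 8 3]
Step 2: flows [0=1,1->2] -> levels [8 7 4]
Step 3: flows [0->1,1->2] -> levels [7 7 5]
Step 4: flows [0=1,1->2] -> levels [7 6 6]
Step 5: flows [0->1,1=2] -> levels [6 7 6]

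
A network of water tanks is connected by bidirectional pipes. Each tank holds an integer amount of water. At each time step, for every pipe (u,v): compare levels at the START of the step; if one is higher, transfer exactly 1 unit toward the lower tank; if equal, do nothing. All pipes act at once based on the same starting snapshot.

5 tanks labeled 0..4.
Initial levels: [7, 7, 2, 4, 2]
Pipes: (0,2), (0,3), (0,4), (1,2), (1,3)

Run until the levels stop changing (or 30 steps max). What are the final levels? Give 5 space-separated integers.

Step 1: flows [0->2,0->3,0->4,1->2,1->3] -> levels [4 5 4 6 3]
Step 2: flows [0=2,3->0,0->4,1->2,3->1] -> levels [4 5 5 4 4]
Step 3: flows [2->0,0=3,0=4,1=2,1->3] -> levels [5 4 4 5 4]
Step 4: flows [0->2,0=3,0->4,1=2,3->1] -> levels [3 5 5 4 5]
Step 5: flows [2->0,3->0,4->0,1=2,1->3] -> levels [6 4 4 4 4]
Step 6: flows [0->2,0->3,0->4,1=2,1=3] -> levels [3 4 5 5 5]
Step 7: flows [2->0,3->0,4->0,2->1,3->1] -> levels [6 6 3 3 4]
Step 8: flows [0->2,0->3,0->4,1->2,1->3] -> levels [3 4 5 5 5]
  -> period-2 cycle: step 8 state = step 6 state; never stabilizes
  -> state at step 30: (30-6) mod 2 = 0, same as step 6 -> [3 4 5 5 5]

Answer: 3 4 5 5 5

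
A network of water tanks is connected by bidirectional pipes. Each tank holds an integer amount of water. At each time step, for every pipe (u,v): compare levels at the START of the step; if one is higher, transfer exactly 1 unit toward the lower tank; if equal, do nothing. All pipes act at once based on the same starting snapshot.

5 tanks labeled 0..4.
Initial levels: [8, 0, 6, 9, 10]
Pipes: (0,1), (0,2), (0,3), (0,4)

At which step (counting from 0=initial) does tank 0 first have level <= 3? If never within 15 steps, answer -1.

Answer: -1

Derivation:
Step 1: flows [0->1,0->2,3->0,4->0] -> levels [8 1 7 8 9]
Step 2: flows [0->1,0->2,0=3,4->0] -> levels [7 2 8 8 8]
Step 3: flows [0->1,2->0,3->0,4->0] -> levels [9 3 7 7 7]
Step 4: flows [0->1,0->2,0->3,0->4] -> levels [5 4 8 8 8]
Step 5: flows [0->1,2->0,3->0,4->0] -> levels [7 5 7 7 7]
Step 6: flows [0->1,0=2,0=3,0=4] -> levels [6 6 7 7 7]
Step 7: flows [0=1,2->0,3->0,4->0] -> levels [9 6 6 6 6]
Step 8: flows [0->1,0->2,0->3,0->4] -> levels [5 7 7 7 7]
Step 9: flows [1->0,2->0,3->0,4->0] -> levels [9 6 6 6 6]
  -> period-2 cycle (repeats step 7); tank 0 never drops to <=3
Tank 0 never reaches <=3 within 15 steps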